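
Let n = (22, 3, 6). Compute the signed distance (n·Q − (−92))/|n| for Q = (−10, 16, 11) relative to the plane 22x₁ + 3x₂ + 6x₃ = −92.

n·Q − (-92) = -14.
|n| = 23, so the signed distance is -14/23.

-14/23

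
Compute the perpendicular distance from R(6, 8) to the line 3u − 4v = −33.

d = |3·6 + (-4)·8 − (-33)| / √(9 + 16) = |19|/5 = 19/5.

19/5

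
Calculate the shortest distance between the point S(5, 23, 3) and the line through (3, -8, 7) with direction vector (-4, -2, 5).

3√89

Direction vector d = (-4, -2, 5).
AP = (2, 31, -4); AP·d = -90, |AP|² = 981, |d|² = 45.
distance² = |AP|² − (AP·d)²/|d|² = 981 − 8100/45 = 801, so the distance is 3√89.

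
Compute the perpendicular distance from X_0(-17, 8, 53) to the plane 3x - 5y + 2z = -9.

Normal vector n = (3, -5, 2), and n·(-17, 8, 53) - (-9) = 24.
|n| = √(9 + 25 + 4) = √38, so the distance is |24|/√38 = 24/√38.

12√38/19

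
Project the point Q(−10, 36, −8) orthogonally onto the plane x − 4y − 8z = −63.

n = (1, −4, −8), |n|² = 81, and n·Q − (-63) = -27.
t = -27/81 = -1/3, so the foot is Q − t·n = (−10, 36, −8) − (-1/3)·(1, −4, −8) = (−29/3, 104/3, −32/3).

(-29/3, 104/3, -32/3)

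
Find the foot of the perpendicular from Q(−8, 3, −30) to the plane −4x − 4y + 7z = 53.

n = (−4, −4, 7), |n|² = 81, and n·Q − 53 = -243.
t = -243/81 = -3, so the foot is Q − t·n = (−8, 3, −30) − (-3)·(−4, −4, 7) = (−20, −9, −9).

(-20, -9, -9)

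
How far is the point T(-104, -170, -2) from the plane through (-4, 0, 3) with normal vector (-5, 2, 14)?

The plane has equation n·(r − (-4, 0, 3)) = 0, i.e. n·r = 62.
d = |(-5)·(-104) + 2·(-170) + 14·(-2) − 62| / √(25 + 4 + 196) = |90| / 15 = 6.

6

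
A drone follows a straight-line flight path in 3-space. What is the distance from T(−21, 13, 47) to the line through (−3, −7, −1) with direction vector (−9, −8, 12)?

Direction vector d = (−9, −8, 12).
AP = (−18, 20, 48); AP·d = 578, |AP|² = 3028, |d|² = 289.
distance² = |AP|² − (AP·d)²/|d|² = 3028 − 334084/289 = 1872, so the distance is 12√13.

12√13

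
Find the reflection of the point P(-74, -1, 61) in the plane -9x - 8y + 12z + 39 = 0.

(16, 79, -59)

With n = (-9, -8, 12), the signed offset is (n·P − (-39))/|n|² = 1445/289 = 5.
P' = P − 2t·n = (-74, -1, 61) − 10·(-9, -8, 12) = (16, 79, -59).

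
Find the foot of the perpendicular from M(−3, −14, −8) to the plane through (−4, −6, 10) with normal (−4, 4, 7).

(-11, -6, 6)

n = (−4, 4, 7), |n|² = 81, and n·M − 62 = -162.
t = -162/81 = -2, so the foot is M − t·n = (−3, −14, −8) − (-2)·(−4, 4, 7) = (−11, −6, 6).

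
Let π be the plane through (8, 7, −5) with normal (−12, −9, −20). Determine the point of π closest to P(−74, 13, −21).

The perpendicular from P has direction n = (−12, −9, −20): r = (−74, 13, −21) + μ(−12, −9, −20).
Substitute into the plane: n·(P + μn) = -59 gives 1191 + 625μ = -59, so μ = -2.
Foot = (−74, 13, −21) + (-2)·(−12, −9, −20) = (−50, 31, 19).

(-50, 31, 19)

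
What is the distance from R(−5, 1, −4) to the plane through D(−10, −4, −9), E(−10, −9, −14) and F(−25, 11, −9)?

DE = (0, −5, −5) and DF = (−15, 15, 0), so a normal is n = DE × DF = (75, 75, −75).
d = |75·(-5) + 75·1 + (-75)·(-4) − (-375)| / √(5625 + 5625 + 5625) = |375| / (75√3) = 5√3/3.

5/√3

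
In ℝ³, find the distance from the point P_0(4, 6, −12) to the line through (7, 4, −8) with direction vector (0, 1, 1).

3√3

Direction vector d = (0, 1, 1).
AP = (−3, 2, −4), and AP × d = (6, 3, −3).
|AP × d|² = 54 and |d|² = 2, so the distance is √(54/2) = √27 = 3√3.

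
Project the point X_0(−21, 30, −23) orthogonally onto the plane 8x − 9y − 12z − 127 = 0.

The perpendicular from X_0 has direction n = (8, −9, −12): r = (−21, 30, −23) + t(8, −9, −12).
Substitute into the plane: n·(X_0 + tn) = 127 gives -162 + 289t = 127, so t = 1.
Foot = (−21, 30, −23) + 1·(8, −9, −12) = (−13, 21, −35).

(-13, 21, -35)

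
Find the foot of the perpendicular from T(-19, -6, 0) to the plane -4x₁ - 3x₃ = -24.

The perpendicular from T has direction n = (-4, 0, -3): r = (-19, -6, 0) + λ(-4, 0, -3).
Substitute into the plane: n·(T + λn) = -24 gives 76 + 25λ = -24, so λ = -4.
Foot = (-19, -6, 0) + (-4)·(-4, 0, -3) = (-3, -6, 12).

(-3, -6, 12)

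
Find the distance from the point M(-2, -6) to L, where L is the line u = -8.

6

d = |1·(-2) + 0·(-6) − (-8)| / √(1 + 0) = |6|/1 = 6.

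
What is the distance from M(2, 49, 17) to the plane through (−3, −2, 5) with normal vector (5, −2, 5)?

The plane has equation n·(r − (−3, −2, 5)) = 0, i.e. n·r = 14.
Then n·(2, 49, 17) − 14 = −17.
|n| = √(25 + 4 + 25) = 3√6, so the distance is |-17|/(3√6) = 17/(3√6).

17/(3√6)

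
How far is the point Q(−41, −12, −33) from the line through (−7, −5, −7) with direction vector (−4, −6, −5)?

Direction vector d = (−4, −6, −5).
AP = (−34, −7, −26); AP·d = 308, |AP|² = 1881, |d|² = 77.
distance² = |AP|² − (AP·d)²/|d|² = 1881 − 94864/77 = 649, so the distance is √649.

√649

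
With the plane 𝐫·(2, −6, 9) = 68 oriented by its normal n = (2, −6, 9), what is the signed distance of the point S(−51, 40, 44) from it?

-14/11

n·S − 68 = -14.
|n| = 11, so the signed distance is -14/11.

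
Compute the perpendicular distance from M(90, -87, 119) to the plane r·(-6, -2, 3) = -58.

7

d = |(-6)·90 + (-2)·(-87) + 3·119 − (-58)| / √(36 + 4 + 9) = |49| / 7 = 7.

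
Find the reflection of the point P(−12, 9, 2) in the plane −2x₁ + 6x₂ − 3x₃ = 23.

n = (−2, 6, −3), |n|² = 49, n·P − 23 = 49, so t = 49/49 = 1.
Foot F = P − 1·n = (−10, 3, 5); the reflection is 2F − P = (−8, −3, 8).

(-8, -3, 8)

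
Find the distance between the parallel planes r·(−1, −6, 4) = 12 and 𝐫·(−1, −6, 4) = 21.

9√53/53

With common normal n = (−1, −6, 4) (|n| = √53), the distance is |12 − 21|/|n| = 9/√53 = 9√53/53.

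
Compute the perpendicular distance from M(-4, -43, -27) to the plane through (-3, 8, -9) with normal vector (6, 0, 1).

24√37/37

The plane has equation n·(r − (-3, 8, -9)) = 0, i.e. n·r = -27.
d = |6·(-4) + 1·(-27) − (-27)| / √(36 + 0 + 1) = |-24| / √37 = 24/√37.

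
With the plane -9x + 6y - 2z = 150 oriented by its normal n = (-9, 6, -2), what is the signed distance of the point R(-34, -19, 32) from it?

n·R − 150 = -22.
|n| = 11, so the signed distance is -22/11 = -2.

-2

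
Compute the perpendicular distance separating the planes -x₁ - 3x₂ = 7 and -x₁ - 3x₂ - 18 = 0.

11/√10

Both planes have normal n = (-1, -3, 0), |n| = √10. Any point on the first plane is at distance |18 − 7|/|n| = 11/√10 from the second.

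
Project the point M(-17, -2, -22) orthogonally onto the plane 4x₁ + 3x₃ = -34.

n = (4, 0, 3), |n|² = 25, and n·M − (-34) = -100.
t = -100/25 = -4, so the foot is M − t·n = (-17, -2, -22) − (-4)·(4, 0, 3) = (-1, -2, -10).

(-1, -2, -10)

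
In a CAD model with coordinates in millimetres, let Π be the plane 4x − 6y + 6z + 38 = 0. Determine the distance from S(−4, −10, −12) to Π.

5√22/22

d = |4·(-4) + (-6)·(-10) + 6·(-12) − (-38)| / √(16 + 36 + 36) = |10| / (2√22) = 5/√22.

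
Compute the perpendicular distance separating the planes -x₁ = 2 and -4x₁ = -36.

11

Divide the second equation by 4 to match normals: -x₁ = -9.
With common normal n = (-1, 0, 0) (|n| = 1), the distance is |2 − (-9)|/|n| = 11/1 = 11.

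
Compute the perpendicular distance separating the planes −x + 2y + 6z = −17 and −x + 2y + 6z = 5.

22/√41

Both planes have normal n = (−1, 2, 6), |n| = √41. Any point on the first plane is at distance |5 − (-17)|/|n| = 22/√41 from the second.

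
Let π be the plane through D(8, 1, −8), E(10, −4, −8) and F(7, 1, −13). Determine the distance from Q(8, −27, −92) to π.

28/√30

DE = (2, −5, 0) and DF = (−1, 0, −5), so a normal is n = DE × DF = (25, 10, −5).
Then n·(8, −27, −92) − 250 = 140.
|n| = √(625 + 100 + 25) = 5√30, so the distance is |140|/(5√30) = 14√30/15.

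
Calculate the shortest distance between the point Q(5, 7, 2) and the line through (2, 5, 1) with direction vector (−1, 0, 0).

Direction vector d = (−1, 0, 0).
AP = (3, 2, 1), and AP × d = (0, −1, 2).
|AP × d|² = 5 and |d|² = 1, so the distance is √5.

√5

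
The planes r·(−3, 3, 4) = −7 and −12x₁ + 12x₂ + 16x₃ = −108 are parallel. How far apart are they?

20/√34

Divide the second equation by 4 to match normals: −3x₁ + 3x₂ + 4x₃ = -27.
Both planes have normal n = (−3, 3, 4), |n| = √34. Any point on the first plane is at distance |(-27) − (-7)|/|n| = 20/√34 from the second.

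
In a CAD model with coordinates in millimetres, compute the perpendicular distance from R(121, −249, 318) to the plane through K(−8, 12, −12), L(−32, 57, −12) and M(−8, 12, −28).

KL = (−24, 45, 0) and KM = (0, 0, −16), so a normal is n = KL × KM = (−720, −384, 0).
Then n·(121, −249, 318) − 1152 = 7344.
|n| = √(518400 + 147456 + 0) = 816, so the distance is |7344|/816 = 9.

9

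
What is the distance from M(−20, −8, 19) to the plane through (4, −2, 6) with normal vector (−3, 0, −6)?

2/√5

The plane has equation n·(r − (4, −2, 6)) = 0, i.e. n·r = -48.
Then n·(−20, −8, 19) − (−48) = −6.
|n| = √(9 + 0 + 36) = 3√5, so the distance is |-6|/(3√5) = 2/√5.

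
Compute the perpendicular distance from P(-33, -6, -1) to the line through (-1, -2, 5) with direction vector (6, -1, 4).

Direction vector d = (6, -1, 4).
AP = (-32, -4, -6), and AP × d = (-22, 92, 56).
|AP × d|² = 12084 and |d|² = 53, so the distance is √(12084/53) = √228 = 2√57.

2√57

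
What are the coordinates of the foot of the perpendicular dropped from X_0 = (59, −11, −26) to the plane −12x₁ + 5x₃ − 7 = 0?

(-1, -11, -1)

The perpendicular from X_0 has direction n = (−12, 0, 5): r = (59, −11, −26) + t(−12, 0, 5).
Substitute into the plane: n·(X_0 + tn) = 7 gives -838 + 169t = 7, so t = 5.
Foot = (59, −11, −26) + 5·(−12, 0, 5) = (−1, −11, −1).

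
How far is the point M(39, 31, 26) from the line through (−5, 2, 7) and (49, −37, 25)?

A direction vector is d = (54, −39, 18).
AP = (44, 29, 19), and AP × d = (1263, 234, −3282).
|AP × d|² = 12421449 and |d|² = 4761, so the distance is √(12421449/4761) = √2609.

√2609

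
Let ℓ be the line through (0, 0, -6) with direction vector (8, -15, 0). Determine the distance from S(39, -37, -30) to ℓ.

√865

Direction vector d = (8, -15, 0).
AP = (39, -37, -24); AP·d = 867, |AP|² = 3466, |d|² = 289.
distance² = |AP|² − (AP·d)²/|d|² = 3466 − 751689/289 = 865, so the distance is √865.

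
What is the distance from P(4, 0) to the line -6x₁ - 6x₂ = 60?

7√2

The normal to the line is n = (-6, -6) with |n| = 6√2.
|n·P − 60| = |-24 − 60| = 84, so the distance is 84/(6√2) = 7√2.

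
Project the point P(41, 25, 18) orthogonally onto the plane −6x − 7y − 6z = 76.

(11, -10, -12)

n = (−6, −7, −6), |n|² = 121, and n·P − 76 = -605.
t = -605/121 = -5, so the foot is P − t·n = (41, 25, 18) − (-5)·(−6, −7, −6) = (11, −10, −12).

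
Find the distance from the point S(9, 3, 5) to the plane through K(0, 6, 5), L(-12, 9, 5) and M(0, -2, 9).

KL = (-12, 3, 0) and KM = (0, -8, 4), so a normal is n = KL × KM = (12, 48, 96).
Then n·(9, 3, 5) - 768 = -36.
|n| = √(144 + 2304 + 9216) = 108, so the distance is |-36|/108 = 1/3.

1/3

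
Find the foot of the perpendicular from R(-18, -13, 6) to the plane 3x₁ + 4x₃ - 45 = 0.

(-9, -13, 18)

The perpendicular from R has direction n = (3, 0, 4): r = (-18, -13, 6) + t(3, 0, 4).
Substitute into the plane: n·(R + tn) = 45 gives -30 + 25t = 45, so t = 3.
Foot = (-18, -13, 6) + 3·(3, 0, 4) = (-9, -13, 18).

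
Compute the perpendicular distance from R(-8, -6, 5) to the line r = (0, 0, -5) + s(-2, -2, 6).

Direction vector d = (-2, -2, 6).
AP = (-8, -6, 10), and AP × d = (-16, 28, 4).
|AP × d|² = 1056 and |d|² = 44, so the distance is √(1056/44) = √24 = 2√6.

2√6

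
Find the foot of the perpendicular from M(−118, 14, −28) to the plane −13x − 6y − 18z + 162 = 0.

n = (−13, −6, −18), |n|² = 529, and n·M − (-162) = 2116.
t = 2116/529 = 4, so the foot is M − t·n = (−118, 14, −28) − 4·(−13, −6, −18) = (−66, 38, 44).

(-66, 38, 44)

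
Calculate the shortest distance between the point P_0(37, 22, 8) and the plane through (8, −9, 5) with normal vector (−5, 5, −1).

The plane has equation n·(r − (8, −9, 5)) = 0, i.e. n·r = -90.
Then n·(37, 22, 8) − (−90) = 7.
|n| = √(25 + 25 + 1) = √51, so the distance is |7|/√51 = 7/√51.

7/√51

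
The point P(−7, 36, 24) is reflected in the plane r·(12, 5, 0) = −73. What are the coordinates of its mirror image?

(-31, 26, 24)

With n = (12, 5, 0), the signed offset is (n·P − (-73))/|n|² = 169/169 = 1.
P' = P − 2t·n = (−7, 36, 24) − 2·(12, 5, 0) = (−31, 26, 24).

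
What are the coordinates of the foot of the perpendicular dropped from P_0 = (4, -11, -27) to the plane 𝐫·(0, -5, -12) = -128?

(4, 4, 9)

The perpendicular from P_0 has direction n = (0, -5, -12): r = (4, -11, -27) + λ(0, -5, -12).
Substitute into the plane: n·(P_0 + λn) = -128 gives 379 + 169λ = -128, so λ = -3.
Foot = (4, -11, -27) + (-3)·(0, -5, -12) = (4, 4, 9).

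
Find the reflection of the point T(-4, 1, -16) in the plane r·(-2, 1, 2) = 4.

(-16, 7, -4)

n = (-2, 1, 2), |n|² = 9, n·T − 4 = -27, so t = -27/9 = -3.
Foot F = T − (-3)·n = (-10, 4, -10); the reflection is 2F − T = (-16, 7, -4).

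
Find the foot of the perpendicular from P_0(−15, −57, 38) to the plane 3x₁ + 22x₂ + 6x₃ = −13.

(-9, -13, 50)

The perpendicular from P_0 has direction n = (3, 22, 6): r = (−15, −57, 38) + μ(3, 22, 6).
Substitute into the plane: n·(P_0 + μn) = -13 gives -1071 + 529μ = -13, so μ = 2.
Foot = (−15, −57, 38) + 2·(3, 22, 6) = (−9, −13, 50).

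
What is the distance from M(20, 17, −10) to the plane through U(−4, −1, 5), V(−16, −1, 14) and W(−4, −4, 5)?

12/5

UV = (−12, 0, 9) and UW = (0, −3, 0), so a normal is n = UV × UW = (27, 0, 36).
Then n·(20, 17, −10) − 72 = 108.
|n| = √(729 + 0 + 1296) = 45, so the distance is |108|/45 = 12/5.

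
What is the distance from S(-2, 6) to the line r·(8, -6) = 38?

The normal to the line is n = (8, -6) with |n| = 10.
|n·S − 38| = |-52 − 38| = 90, so the distance is 90/10 = 9.

9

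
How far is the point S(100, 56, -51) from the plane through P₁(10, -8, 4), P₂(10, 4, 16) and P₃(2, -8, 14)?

P₁P₂ = (0, 12, 12) and P₁P₃ = (-8, 0, 10), so a normal is n = P₁P₂ × P₁P₃ = (120, -96, 96).
d = |120·100 + (-96)·56 + 96·(-51) − 2352| / √(14400 + 9216 + 9216) = |-624| / (24√57) = 26/√57.

26√57/57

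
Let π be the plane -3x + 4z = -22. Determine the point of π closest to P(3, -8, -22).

The perpendicular from P has direction n = (-3, 0, 4): r = (3, -8, -22) + λ(-3, 0, 4).
Substitute into the plane: n·(P + λn) = -22 gives -97 + 25λ = -22, so λ = 3.
Foot = (3, -8, -22) + 3·(-3, 0, 4) = (-6, -8, -10).

(-6, -8, -10)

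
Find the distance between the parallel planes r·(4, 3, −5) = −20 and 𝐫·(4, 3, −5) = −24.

2√2/5

Both planes have normal n = (4, 3, −5), |n| = 5√2. Any point on the first plane is at distance |(-24) − (-20)|/|n| = 4/(5√2) = 2√2/5 from the second.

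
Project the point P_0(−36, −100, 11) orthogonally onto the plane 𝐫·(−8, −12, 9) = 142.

The perpendicular from P_0 has direction n = (−8, −12, 9): r = (−36, −100, 11) + t(−8, −12, 9).
Substitute into the plane: n·(P_0 + tn) = 142 gives 1587 + 289t = 142, so t = -5.
Foot = (−36, −100, 11) + (-5)·(−8, −12, 9) = (4, −40, −34).

(4, -40, -34)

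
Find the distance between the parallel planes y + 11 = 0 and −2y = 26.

Divide the second equation by -2 to match normals: y = -13.
With common normal n = (0, 1, 0) (|n| = 1), the distance is |(-11) − (-13)|/|n| = 2/1 = 2.

2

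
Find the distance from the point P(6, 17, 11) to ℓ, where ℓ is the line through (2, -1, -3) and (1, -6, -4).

2√26

A direction vector is d = (-1, -5, -1).
AP = (4, 18, 14); AP·d = -108, |AP|² = 536, |d|² = 27.
distance² = |AP|² − (AP·d)²/|d|² = 536 − 11664/27 = 104, so the distance is 2√26.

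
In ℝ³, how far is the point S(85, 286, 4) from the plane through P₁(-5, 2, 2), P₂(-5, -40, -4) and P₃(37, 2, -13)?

P₁P₂ = (0, -42, -6) and P₁P₃ = (42, 0, -15), so a normal is n = P₁P₂ × P₁P₃ = (630, -252, 1764).
d = |630·85 + (-252)·286 + 1764·4 − (-126)| / √(396900 + 63504 + 3111696) = |-11340| / 1890 = 6.

6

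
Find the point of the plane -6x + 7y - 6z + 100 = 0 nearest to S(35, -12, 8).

(23, 2, -4)

n = (-6, 7, -6), |n|² = 121, and n·S − (-100) = -242.
t = -242/121 = -2, so the foot is S − t·n = (35, -12, 8) − (-2)·(-6, 7, -6) = (23, 2, -4).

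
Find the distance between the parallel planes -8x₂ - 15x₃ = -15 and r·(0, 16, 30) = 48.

9/17

Divide the second equation by -2 to match normals: -8x₂ - 15x₃ = -24.
With common normal n = (0, -8, -15) (|n| = 17), the distance is |(-15) − (-24)|/|n| = 9/17.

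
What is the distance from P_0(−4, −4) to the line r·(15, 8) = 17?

d = |15·(-4) + 8·(-4) − 17| / √(225 + 64) = |-109|/17 = 109/17.

109/17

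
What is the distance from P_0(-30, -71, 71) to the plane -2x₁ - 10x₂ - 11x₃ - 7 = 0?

Normal vector n = (-2, -10, -11), and n·(-30, -71, 71) - 7 = -18.
|n| = √(4 + 100 + 121) = 15, so the distance is |-18|/15 = 6/5.

6/5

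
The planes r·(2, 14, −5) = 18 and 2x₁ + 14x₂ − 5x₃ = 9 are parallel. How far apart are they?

With common normal n = (2, 14, −5) (|n| = 15), the distance is |18 − 9|/|n| = 9/15 = 3/5.

3/5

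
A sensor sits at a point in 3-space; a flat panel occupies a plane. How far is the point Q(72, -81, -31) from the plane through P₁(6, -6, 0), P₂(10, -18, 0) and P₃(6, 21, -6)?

3

P₁P₂ = (4, -12, 0) and P₁P₃ = (0, 27, -6), so a normal is n = P₁P₂ × P₁P₃ = (72, 24, 108).
n = (72, 24, 108); n·P − 288 = -396; |n| = 132; distance = 396/132 = 3.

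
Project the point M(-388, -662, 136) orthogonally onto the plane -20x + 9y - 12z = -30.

(-1908/5, -16622/25, 3496/25)

The perpendicular from M has direction n = (-20, 9, -12): r = (-388, -662, 136) + t(-20, 9, -12).
Substitute into the plane: n·(M + tn) = -30 gives 170 + 625t = -30, so t = -8/25.
Foot = (-388, -662, 136) + (-8/25)·(-20, 9, -12) = (-1908/5, -16622/25, 3496/25).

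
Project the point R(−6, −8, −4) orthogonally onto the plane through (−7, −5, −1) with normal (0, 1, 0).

n = (0, 1, 0), |n|² = 1, and n·R − (-5) = -3.
t = -3/1 = -3, so the foot is R − t·n = (−6, −8, −4) − (-3)·(0, 1, 0) = (−6, −5, −4).

(-6, -5, -4)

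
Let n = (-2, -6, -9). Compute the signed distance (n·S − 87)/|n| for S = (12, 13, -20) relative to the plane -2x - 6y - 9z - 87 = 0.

-9/11

n·S − 87 = -9.
|n| = 11, so the signed distance is -9/11.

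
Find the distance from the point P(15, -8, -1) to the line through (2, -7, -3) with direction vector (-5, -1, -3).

Direction vector d = (-5, -1, -3).
AP = (13, -1, 2), and AP × d = (5, 29, -18).
|AP × d|² = 1190 and |d|² = 35, so the distance is √(1190/35) = √34.

√34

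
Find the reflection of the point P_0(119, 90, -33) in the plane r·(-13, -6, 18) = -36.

(-11, 30, 147)

n = (-13, -6, 18), |n|² = 529, n·P_0 − (-36) = -2645, so t = -2645/529 = -5.
Foot F = P_0 − (-5)·n = (54, 60, 57); the reflection is 2F − P_0 = (-11, 30, 147).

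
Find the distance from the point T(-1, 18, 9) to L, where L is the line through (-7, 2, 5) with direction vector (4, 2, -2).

Direction vector d = (4, 2, -2).
AP = (6, 16, 4), and AP × d = (-40, 28, -52).
|AP × d|² = 5088 and |d|² = 24, so the distance is √(5088/24) = √212 = 2√53.

2√53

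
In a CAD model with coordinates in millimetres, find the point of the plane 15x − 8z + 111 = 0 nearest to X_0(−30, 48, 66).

The perpendicular from X_0 has direction n = (15, 0, −8): r = (−30, 48, 66) + t(15, 0, −8).
Substitute into the plane: n·(X_0 + tn) = -111 gives -978 + 289t = -111, so t = 3.
Foot = (−30, 48, 66) + 3·(15, 0, −8) = (15, 48, 42).

(15, 48, 42)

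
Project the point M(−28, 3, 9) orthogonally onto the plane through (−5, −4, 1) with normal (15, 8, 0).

n = (15, 8, 0), |n|² = 289, and n·M − (-107) = -289.
t = -289/289 = -1, so the foot is M − t·n = (−28, 3, 9) − (-1)·(15, 8, 0) = (−13, 11, 9).

(-13, 11, 9)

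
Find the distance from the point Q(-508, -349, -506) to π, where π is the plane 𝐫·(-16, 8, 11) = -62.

8

Normal vector n = (-16, 8, 11), and n·(-508, -349, -506) - (-62) = -168.
|n| = √(256 + 64 + 121) = 21, so the distance is |-168|/21 = 8.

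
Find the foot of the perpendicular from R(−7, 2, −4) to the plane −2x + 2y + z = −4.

(-3, -2, -6)

The perpendicular from R has direction n = (−2, 2, 1): r = (−7, 2, −4) + μ(−2, 2, 1).
Substitute into the plane: n·(R + μn) = -4 gives 14 + 9μ = -4, so μ = -2.
Foot = (−7, 2, −4) + (-2)·(−2, 2, 1) = (−3, −2, −6).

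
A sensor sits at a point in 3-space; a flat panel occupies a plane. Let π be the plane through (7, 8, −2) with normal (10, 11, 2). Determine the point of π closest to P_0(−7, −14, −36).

The perpendicular from P_0 has direction n = (10, 11, 2): r = (−7, −14, −36) + μ(10, 11, 2).
Substitute into the plane: n·(P_0 + μn) = 154 gives -296 + 225μ = 154, so μ = 2.
Foot = (−7, −14, −36) + 2·(10, 11, 2) = (13, 8, −32).

(13, 8, -32)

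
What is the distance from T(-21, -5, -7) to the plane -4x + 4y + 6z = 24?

√17/17

Normal vector n = (-4, 4, 6), and n·(-21, -5, -7) - 24 = -2.
|n| = √(16 + 16 + 36) = 2√17, so the distance is |-2|/(2√17) = 1/√17.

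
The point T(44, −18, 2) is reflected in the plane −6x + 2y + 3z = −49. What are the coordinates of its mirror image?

With n = (−6, 2, 3), the signed offset is (n·T − (-49))/|n|² = -245/49 = -5.
T' = T − 2t·n = (44, −18, 2) − (-10)·(−6, 2, 3) = (−16, 2, 32).

(-16, 2, 32)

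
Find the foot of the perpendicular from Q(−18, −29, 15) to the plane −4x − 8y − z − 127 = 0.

n = (−4, −8, −1), |n|² = 81, and n·Q − 127 = 162.
t = 162/81 = 2, so the foot is Q − t·n = (−18, −29, 15) − 2·(−4, −8, −1) = (−10, −13, 17).

(-10, -13, 17)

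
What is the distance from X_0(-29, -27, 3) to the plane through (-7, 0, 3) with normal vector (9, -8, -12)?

The plane has equation n·(r − (-7, 0, 3)) = 0, i.e. n·r = -99.
Then n·(-29, -27, 3) - (-99) = 18.
|n| = √(81 + 64 + 144) = 17, so the distance is |18|/17 = 18/17.

18/17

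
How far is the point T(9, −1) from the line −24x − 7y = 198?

d = |(-24)·9 + (-7)·(-1) − 198| / √(576 + 49) = |-407|/25 = 407/25.

407/25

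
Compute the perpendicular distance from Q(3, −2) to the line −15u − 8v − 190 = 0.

d = |(-15)·3 + (-8)·(-2) − 190| / √(225 + 64) = |-219|/17 = 219/17.

219/17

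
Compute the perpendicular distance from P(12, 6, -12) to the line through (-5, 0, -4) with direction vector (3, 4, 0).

Direction vector d = (3, 4, 0).
AP = (17, 6, -8); AP·d = 75, |AP|² = 389, |d|² = 25.
distance² = |AP|² − (AP·d)²/|d|² = 389 − 5625/25 = 164, so the distance is 2√41.

2√41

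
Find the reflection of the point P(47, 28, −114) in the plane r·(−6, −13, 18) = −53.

n = (−6, −13, 18), |n|² = 529, n·P − (-53) = -2645, so t = -2645/529 = -5.
Foot F = P − (-5)·n = (17, −37, −24); the reflection is 2F − P = (−13, −102, 66).

(-13, -102, 66)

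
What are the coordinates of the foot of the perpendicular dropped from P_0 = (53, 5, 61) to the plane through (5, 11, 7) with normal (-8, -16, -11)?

The perpendicular from P_0 has direction n = (-8, -16, -11): r = (53, 5, 61) + t(-8, -16, -11).
Substitute into the plane: n·(P_0 + tn) = -293 gives -1175 + 441t = -293, so t = 2.
Foot = (53, 5, 61) + 2·(-8, -16, -11) = (37, -27, 39).

(37, -27, 39)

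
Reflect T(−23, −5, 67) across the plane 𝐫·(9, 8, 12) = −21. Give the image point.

n = (9, 8, 12), |n|² = 289, n·T − (-21) = 578, so t = 578/289 = 2.
Foot F = T − 2·n = (−41, −21, 43); the reflection is 2F − T = (−59, −37, 19).

(-59, -37, 19)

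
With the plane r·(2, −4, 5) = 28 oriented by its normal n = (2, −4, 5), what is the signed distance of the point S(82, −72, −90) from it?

n·S − 28 = -26.
|n| = 3√5, so the signed distance is -26/(3√5).

-26/(3√5)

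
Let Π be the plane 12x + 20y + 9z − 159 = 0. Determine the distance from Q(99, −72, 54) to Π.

3

d = |12·99 + 20·(-72) + 9·54 − 159| / √(144 + 400 + 81) = |75| / 25 = 3.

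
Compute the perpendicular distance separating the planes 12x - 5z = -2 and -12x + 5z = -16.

18/13

Divide the second equation by -1 to match normals: 12x - 5z = 16.
Both planes have normal n = (12, 0, -5), |n| = 13. Any point on the first plane is at distance |16 − (-2)|/|n| = 18/13 from the second.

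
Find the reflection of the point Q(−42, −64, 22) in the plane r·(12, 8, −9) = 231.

(78, 16, -68)

With n = (12, 8, −9), the signed offset is (n·Q − 231)/|n|² = -1445/289 = -5.
Q' = Q − 2t·n = (−42, −64, 22) − (-10)·(12, 8, −9) = (78, 16, −68).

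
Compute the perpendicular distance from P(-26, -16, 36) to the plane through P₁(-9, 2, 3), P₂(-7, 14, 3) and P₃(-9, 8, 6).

18√41/41

P₁P₂ = (2, 12, 0) and P₁P₃ = (0, 6, 3), so a normal is n = P₁P₂ × P₁P₃ = (36, -6, 12).
Then n·(-26, -16, 36) - (-300) = -108.
|n| = √(1296 + 36 + 144) = 6√41, so the distance is |-108|/(6√41) = 18√41/41.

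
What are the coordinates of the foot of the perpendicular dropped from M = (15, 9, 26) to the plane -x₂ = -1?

(15, 1, 26)

The perpendicular from M has direction n = (0, -1, 0): r = (15, 9, 26) + t(0, -1, 0).
Substitute into the plane: n·(M + tn) = -1 gives -9 + 1t = -1, so t = 8.
Foot = (15, 9, 26) + 8·(0, -1, 0) = (15, 1, 26).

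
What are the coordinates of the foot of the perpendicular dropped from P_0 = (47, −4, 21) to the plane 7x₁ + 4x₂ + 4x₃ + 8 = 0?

n = (7, 4, 4), |n|² = 81, and n·P_0 − (-8) = 405.
t = 405/81 = 5, so the foot is P_0 − t·n = (47, −4, 21) − 5·(7, 4, 4) = (12, −24, 1).

(12, -24, 1)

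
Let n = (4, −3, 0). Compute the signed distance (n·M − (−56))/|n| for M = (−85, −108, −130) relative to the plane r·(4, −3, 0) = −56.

8

n·M − (-56) = 40.
|n| = 5, so the signed distance is 40/5 = 8.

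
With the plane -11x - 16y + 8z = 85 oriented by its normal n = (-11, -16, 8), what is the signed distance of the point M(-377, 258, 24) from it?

n·M − 85 = 126.
|n| = 21, so the signed distance is 126/21 = 6.

6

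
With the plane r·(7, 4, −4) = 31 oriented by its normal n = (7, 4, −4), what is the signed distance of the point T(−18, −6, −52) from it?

3

n·T − 31 = 27.
|n| = 9, so the signed distance is 27/9 = 3.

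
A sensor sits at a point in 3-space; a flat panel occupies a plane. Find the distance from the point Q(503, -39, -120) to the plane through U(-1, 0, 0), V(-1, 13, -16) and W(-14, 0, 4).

UV = (0, 13, -16) and UW = (-13, 0, 4), so a normal is n = UV × UW = (52, 208, 169).
Then n·(503, -39, -120) - (-52) = -2184.
|n| = √(2704 + 43264 + 28561) = 273, so the distance is |-2184|/273 = 8.

8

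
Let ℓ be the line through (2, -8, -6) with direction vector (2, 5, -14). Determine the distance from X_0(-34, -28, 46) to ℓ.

Direction vector d = (2, 5, -14).
AP = (-36, -20, 52), and AP × d = (20, -400, -140).
|AP × d|² = 180000 and |d|² = 225, so the distance is √(180000/225) = √800 = 20√2.

20√2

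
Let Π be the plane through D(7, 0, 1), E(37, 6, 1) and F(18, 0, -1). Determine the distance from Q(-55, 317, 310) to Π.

DE = (30, 6, 0) and DF = (11, 0, -2), so a normal is n = DE × DF = (-12, 60, -66).
d = |(-12)·(-55) + 60·317 + (-66)·310 − (-150)| / √(144 + 3600 + 4356) = |-630| / 90 = 7.

7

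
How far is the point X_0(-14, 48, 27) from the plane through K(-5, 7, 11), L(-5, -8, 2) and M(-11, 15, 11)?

KL = (0, -15, -9) and KM = (-6, 8, 0), so a normal is n = KL × KM = (72, 54, -90).
Then n·(-14, 48, 27) - (-972) = 126.
|n| = √(5184 + 2916 + 8100) = 90√2, so the distance is |126|/(90√2) = 7√2/10.

7/(5√2)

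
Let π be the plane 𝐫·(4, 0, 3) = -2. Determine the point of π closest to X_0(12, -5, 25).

n = (4, 0, 3), |n|² = 25, and n·X_0 − (-2) = 125.
t = 125/25 = 5, so the foot is X_0 − t·n = (12, -5, 25) − 5·(4, 0, 3) = (-8, -5, 10).

(-8, -5, 10)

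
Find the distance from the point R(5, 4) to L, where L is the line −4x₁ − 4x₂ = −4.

The normal to the line is n = (−4, −4) with |n| = 4√2.
|n·R − (-4)| = |-36 − (-4)| = 32, so the distance is 32/(4√2) = 4√2.

4√2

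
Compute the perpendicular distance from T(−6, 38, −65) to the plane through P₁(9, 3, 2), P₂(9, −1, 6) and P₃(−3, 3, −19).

P₁P₂ = (0, −4, 4) and P₁P₃ = (−12, 0, −21), so a normal is n = P₁P₂ × P₁P₃ = (84, −48, −48).
Then n·(−6, 38, −65) − 516 = 276.
|n| = √(7056 + 2304 + 2304) = 108, so the distance is |276|/108 = 23/9.

23/9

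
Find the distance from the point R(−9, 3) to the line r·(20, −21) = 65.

d = |20·(-9) + (-21)·3 − 65| / √(400 + 441) = |-308|/29 = 308/29.

308/29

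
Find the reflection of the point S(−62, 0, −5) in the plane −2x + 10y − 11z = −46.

With n = (−2, 10, −11), the signed offset is (n·S − (-46))/|n|² = 225/225 = 1.
S' = S − 2t·n = (−62, 0, −5) − 2·(−2, 10, −11) = (−58, −20, 17).

(-58, -20, 17)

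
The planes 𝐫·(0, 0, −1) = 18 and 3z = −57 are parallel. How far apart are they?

1

Divide the second equation by -3 to match normals: −z = 19.
With common normal n = (0, 0, −1) (|n| = 1), the distance is |18 − 19|/|n| = 1/1 = 1.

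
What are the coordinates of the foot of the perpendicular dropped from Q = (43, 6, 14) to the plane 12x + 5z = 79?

n = (12, 0, 5), |n|² = 169, and n·Q − 79 = 507.
t = 507/169 = 3, so the foot is Q − t·n = (43, 6, 14) − 3·(12, 0, 5) = (7, 6, -1).

(7, 6, -1)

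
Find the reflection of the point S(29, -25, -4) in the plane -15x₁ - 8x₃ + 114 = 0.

(-1, -25, -20)

With n = (-15, 0, -8), the signed offset is (n·S − (-114))/|n|² = -289/289 = -1.
S' = S − 2t·n = (29, -25, -4) − (-2)·(-15, 0, -8) = (-1, -25, -20).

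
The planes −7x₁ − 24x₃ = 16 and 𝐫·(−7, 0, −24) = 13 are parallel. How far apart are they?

Both planes have normal n = (−7, 0, −24), |n| = 25. Any point on the first plane is at distance |13 − 16|/|n| = 3/25 from the second.

3/25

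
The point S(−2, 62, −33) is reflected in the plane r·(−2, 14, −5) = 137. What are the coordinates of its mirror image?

(14, -50, 7)

With n = (−2, 14, −5), the signed offset is (n·S − 137)/|n|² = 900/225 = 4.
S' = S − 2t·n = (−2, 62, −33) − 8·(−2, 14, −5) = (14, −50, 7).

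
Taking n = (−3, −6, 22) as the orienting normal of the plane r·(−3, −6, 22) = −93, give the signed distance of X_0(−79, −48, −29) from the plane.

-20/23

n·X_0 − (-93) = -20.
|n| = 23, so the signed distance is -20/23.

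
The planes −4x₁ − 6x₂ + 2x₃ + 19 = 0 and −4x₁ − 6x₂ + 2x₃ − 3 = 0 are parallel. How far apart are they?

With common normal n = (−4, −6, 2) (|n| = 2√14), the distance is |(-19) − 3|/|n| = 22/(2√14) = 11/√14.

11/√14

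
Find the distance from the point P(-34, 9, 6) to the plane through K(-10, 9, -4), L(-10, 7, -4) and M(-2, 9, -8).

4/√5

KL = (0, -2, 0) and KM = (8, 0, -4), so a normal is n = KL × KM = (8, 0, 16).
Then n·(-34, 9, 6) - (-144) = -32.
|n| = √(64 + 0 + 256) = 8√5, so the distance is |-32|/(8√5) = 4√5/5.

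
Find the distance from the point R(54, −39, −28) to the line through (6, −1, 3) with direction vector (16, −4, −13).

2√185

Direction vector d = (16, −4, −13).
AP = (48, −38, −31), and AP × d = (370, 128, 416).
|AP × d|² = 326340 and |d|² = 441, so the distance is √(326340/441) = √740 = 2√185.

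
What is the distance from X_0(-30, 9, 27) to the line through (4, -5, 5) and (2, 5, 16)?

A direction vector is d = (-2, 10, 11).
AP = (-34, 14, 22); AP·d = 450, |AP|² = 1836, |d|² = 225.
distance² = |AP|² − (AP·d)²/|d|² = 1836 − 202500/225 = 936, so the distance is 6√26.

6√26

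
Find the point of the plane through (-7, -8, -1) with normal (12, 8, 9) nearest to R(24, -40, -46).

(36, -32, -37)

The perpendicular from R has direction n = (12, 8, 9): r = (24, -40, -46) + t(12, 8, 9).
Substitute into the plane: n·(R + tn) = -157 gives -446 + 289t = -157, so t = 1.
Foot = (24, -40, -46) + 1·(12, 8, 9) = (36, -32, -37).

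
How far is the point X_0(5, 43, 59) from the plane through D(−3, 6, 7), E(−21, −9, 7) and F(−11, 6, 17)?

26√77/77

DE = (−18, −15, 0) and DF = (−8, 0, 10), so a normal is n = DE × DF = (−150, 180, −120).
n = (−150, 180, −120); n·P − 690 = -780; |n| = 30√77; distance = 780/(30√77) = 26√77/77.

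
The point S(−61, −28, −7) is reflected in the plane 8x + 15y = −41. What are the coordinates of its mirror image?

With n = (8, 15, 0), the signed offset is (n·S − (-41))/|n|² = -867/289 = -3.
S' = S − 2t·n = (−61, −28, −7) − (-6)·(8, 15, 0) = (−13, 62, −7).

(-13, 62, -7)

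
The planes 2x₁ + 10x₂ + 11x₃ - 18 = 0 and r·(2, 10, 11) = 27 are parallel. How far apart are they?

3/5

Both planes have normal n = (2, 10, 11), |n| = 15. Any point on the first plane is at distance |27 − 18|/|n| = 9/15 = 3/5 from the second.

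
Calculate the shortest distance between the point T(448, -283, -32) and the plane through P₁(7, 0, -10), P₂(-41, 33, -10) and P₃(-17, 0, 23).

P₁P₂ = (-48, 33, 0) and P₁P₃ = (-24, 0, 33), so a normal is n = P₁P₂ × P₁P₃ = (1089, 1584, 792).
d = |1089·448 + 1584·(-283) + 792·(-32) − (-297)| / √(1185921 + 2509056 + 627264) = |14553| / 2079 = 7.

7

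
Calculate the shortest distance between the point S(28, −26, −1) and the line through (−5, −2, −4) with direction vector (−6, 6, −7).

Direction vector d = (−6, 6, −7).
AP = (33, −24, 3), and AP × d = (150, 213, 54).
|AP × d|² = 70785 and |d|² = 121, so the distance is √(70785/121) = √585 = 3√65.

3√65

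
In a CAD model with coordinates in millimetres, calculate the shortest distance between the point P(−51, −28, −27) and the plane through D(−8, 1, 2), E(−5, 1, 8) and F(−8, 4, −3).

26/√70

DE = (3, 0, 6) and DF = (0, 3, −5), so a normal is n = DE × DF = (−18, 15, 9).
n = (−18, 15, 9); n·P − 177 = 78; |n| = 3√70; distance = 78/(3√70) = 26/√70.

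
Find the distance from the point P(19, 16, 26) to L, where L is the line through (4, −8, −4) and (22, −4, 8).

A direction vector is d = (18, 4, 12).
AP = (15, 24, 30), and AP × d = (168, 360, −372).
|AP × d|² = 296208 and |d|² = 484, so the distance is √(296208/484) = √612 = 6√17.

6√17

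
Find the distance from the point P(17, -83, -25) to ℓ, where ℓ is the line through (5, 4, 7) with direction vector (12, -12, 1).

Direction vector d = (12, -12, 1).
AP = (12, -87, -32); AP·d = 1156, |AP|² = 8737, |d|² = 289.
distance² = |AP|² − (AP·d)²/|d|² = 8737 − 1336336/289 = 4113, so the distance is 3√457.

3√457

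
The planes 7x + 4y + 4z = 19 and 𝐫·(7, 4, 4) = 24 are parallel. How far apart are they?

With common normal n = (7, 4, 4) (|n| = 9), the distance is |19 − 24|/|n| = 5/9.

5/9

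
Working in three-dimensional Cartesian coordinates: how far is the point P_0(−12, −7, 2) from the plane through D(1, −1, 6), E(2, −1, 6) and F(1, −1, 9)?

DE = (1, 0, 0) and DF = (0, 0, 3), so a normal is n = DE × DF = (0, −3, 0).
d = |(-3)·(-7) − 3| / √(0 + 9 + 0) = |18| / 3 = 6.

6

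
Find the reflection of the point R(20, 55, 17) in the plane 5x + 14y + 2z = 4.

(-20, -57, 1)

n = (5, 14, 2), |n|² = 225, n·R − 4 = 900, so t = 900/225 = 4.
Foot F = R − 4·n = (0, -1, 9); the reflection is 2F − R = (-20, -57, 1).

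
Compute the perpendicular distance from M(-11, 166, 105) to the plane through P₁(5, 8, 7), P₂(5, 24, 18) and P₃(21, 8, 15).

2

P₁P₂ = (0, 16, 11) and P₁P₃ = (16, 0, 8), so a normal is n = P₁P₂ × P₁P₃ = (128, 176, -256).
n = (128, 176, -256); n·P − 256 = 672; |n| = 336; distance = 672/336 = 2.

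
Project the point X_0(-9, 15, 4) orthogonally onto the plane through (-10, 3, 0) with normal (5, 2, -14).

n = (5, 2, -14), |n|² = 225, and n·X_0 − (-44) = -27.
t = -27/225 = -3/25, so the foot is X_0 − t·n = (-9, 15, 4) − (-3/25)·(5, 2, -14) = (-42/5, 381/25, 58/25).

(-42/5, 381/25, 58/25)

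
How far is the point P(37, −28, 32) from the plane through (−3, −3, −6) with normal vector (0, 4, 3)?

The plane has equation n·(r − (−3, −3, −6)) = 0, i.e. n·r = -30.
n = (0, 4, 3); n·P − (-30) = 14; |n| = 5; distance = 14/5.

14/5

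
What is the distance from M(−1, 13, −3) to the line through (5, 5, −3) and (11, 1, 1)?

A direction vector is d = (6, −4, 4).
AP = (−6, 8, 0); AP·d = -68, |AP|² = 100, |d|² = 68.
distance² = |AP|² − (AP·d)²/|d|² = 100 − 4624/68 = 32, so the distance is 4√2.

4√2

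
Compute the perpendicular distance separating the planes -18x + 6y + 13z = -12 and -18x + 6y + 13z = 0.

12/23

With common normal n = (-18, 6, 13) (|n| = 23), the distance is |(-12) − 0|/|n| = 12/23.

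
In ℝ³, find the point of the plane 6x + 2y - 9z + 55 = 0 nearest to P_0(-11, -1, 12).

(-5, 1, 3)

n = (6, 2, -9), |n|² = 121, and n·P_0 − (-55) = -121.
t = -121/121 = -1, so the foot is P_0 − t·n = (-11, -1, 12) − (-1)·(6, 2, -9) = (-5, 1, 3).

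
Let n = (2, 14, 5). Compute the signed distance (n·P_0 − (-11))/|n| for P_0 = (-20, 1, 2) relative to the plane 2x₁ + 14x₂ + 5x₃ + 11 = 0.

-1/3

n·P_0 − (-11) = -5.
|n| = 15, so the signed distance is -5/15 = -1/3.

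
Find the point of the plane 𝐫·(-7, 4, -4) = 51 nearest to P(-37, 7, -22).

n = (-7, 4, -4), |n|² = 81, and n·P − 51 = 324.
t = 324/81 = 4, so the foot is P − t·n = (-37, 7, -22) − 4·(-7, 4, -4) = (-9, -9, -6).

(-9, -9, -6)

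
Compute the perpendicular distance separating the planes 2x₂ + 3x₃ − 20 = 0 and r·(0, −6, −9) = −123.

21√13/13

Divide the second equation by -3 to match normals: 2x₂ + 3x₃ = 41.
Both planes have normal n = (0, 2, 3), |n| = √13. Any point on the first plane is at distance |41 − 20|/|n| = 21/√13 from the second.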